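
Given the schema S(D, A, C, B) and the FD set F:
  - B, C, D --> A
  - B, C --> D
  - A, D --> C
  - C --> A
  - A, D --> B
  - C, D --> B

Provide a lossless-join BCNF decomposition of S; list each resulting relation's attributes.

Candidate keys of the original relation: {A, D}, {B, C}, {C, D}.
Within {A, B, C, D}: {C}⁺ ∩ {A, B, C, D} = {A, C}, not the whole set, so C --> A violates BCNF; decompose into {A, C} and {B, C, D}.
{A, C} is in BCNF.
{B, C, D} is in BCNF.

{A, C}; {B, C, D}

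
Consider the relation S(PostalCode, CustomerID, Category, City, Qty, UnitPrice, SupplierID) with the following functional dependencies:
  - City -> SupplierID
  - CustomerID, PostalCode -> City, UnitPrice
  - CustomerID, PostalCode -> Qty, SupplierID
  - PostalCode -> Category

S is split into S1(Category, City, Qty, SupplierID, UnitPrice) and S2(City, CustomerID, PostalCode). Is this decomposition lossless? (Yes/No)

Common attributes: {City}; their closure is {City, SupplierID}.
S1 ⊄ {City, SupplierID} and S2 ⊄ {City, SupplierID}, so the split is lossy.

No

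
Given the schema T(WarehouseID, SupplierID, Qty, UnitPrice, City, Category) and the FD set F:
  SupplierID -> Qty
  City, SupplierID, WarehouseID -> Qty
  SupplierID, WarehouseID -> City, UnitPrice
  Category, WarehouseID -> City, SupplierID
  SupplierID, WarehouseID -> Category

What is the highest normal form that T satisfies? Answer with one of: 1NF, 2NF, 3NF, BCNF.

Candidate keys: {Category, WarehouseID}, {SupplierID, WarehouseID}. Prime attributes: {Category, SupplierID, WarehouseID}.
For SupplierID -> Qty we have {SupplierID}⁺ = {Qty, SupplierID}; {SupplierID} is not a superkey, so BCNF fails.
SupplierID -> Qty determines the non-prime attribute {Qty} from a non-superkey — 3NF is violated.
The proper key subset {SupplierID} of {SupplierID, WarehouseID} determines non-prime {Qty}, so the relation is not even in 2NF.

1NF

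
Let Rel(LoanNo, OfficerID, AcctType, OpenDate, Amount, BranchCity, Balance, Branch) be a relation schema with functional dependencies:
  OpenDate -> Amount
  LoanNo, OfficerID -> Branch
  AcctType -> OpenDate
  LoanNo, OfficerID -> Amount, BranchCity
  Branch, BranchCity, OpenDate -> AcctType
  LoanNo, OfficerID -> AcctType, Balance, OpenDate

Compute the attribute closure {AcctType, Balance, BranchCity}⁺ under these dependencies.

Start with {AcctType, Balance, BranchCity}.
AcctType -> OpenDate applies; add {OpenDate} → now {AcctType, Balance, BranchCity, OpenDate}.
OpenDate -> Amount applies; add {Amount} → now {AcctType, Amount, Balance, BranchCity, OpenDate}.
No further FD applies.

{AcctType, Amount, Balance, BranchCity, OpenDate}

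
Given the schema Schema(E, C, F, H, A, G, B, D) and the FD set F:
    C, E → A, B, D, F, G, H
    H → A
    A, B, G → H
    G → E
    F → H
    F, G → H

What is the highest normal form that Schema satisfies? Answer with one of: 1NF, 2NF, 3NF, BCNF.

2NF

Candidate keys: {C, E}, {C, G}. Prime attributes: {C, E, G}.
H → A: {H}⁺ = {A, H}, which is not all of the attributes, so the left side is not a superkey — BCNF is violated.
Because {A} is non-prime and the left side of H → A is not a superkey, the relation is not in 3NF.
No proper subset of a key has a non-prime attribute in its closure, so there is no partial dependency; 2NF holds.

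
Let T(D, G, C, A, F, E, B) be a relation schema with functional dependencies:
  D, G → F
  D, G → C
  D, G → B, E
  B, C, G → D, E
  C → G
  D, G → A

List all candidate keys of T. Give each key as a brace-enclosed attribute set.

{B, C}, {C, D}, {D, G}

Closure of {B, C} is {A, B, C, D, E, F, G}, the whole schema; {B, C} is a candidate key.
Closure of {C, D} is {A, B, C, D, E, F, G}, the whole schema; {C, D} is a candidate key.
Closure of {D, G} is {A, B, C, D, E, F, G}, the whole schema; {D, G} is a candidate key.
No proper subset of any of these is a key, and no other minimal superkey exists.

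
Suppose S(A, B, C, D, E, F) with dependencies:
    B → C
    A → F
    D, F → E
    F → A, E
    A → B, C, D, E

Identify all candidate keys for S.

{A}⁺ = {A, B, C, D, E, F} — all of the relation — so {A} is a candidate key.
{F}⁺ = {A, B, C, D, E, F} — all of the relation — so {F} is a candidate key.
No proper subset of any of these is a key, and no other minimal superkey exists.

{A}, {F}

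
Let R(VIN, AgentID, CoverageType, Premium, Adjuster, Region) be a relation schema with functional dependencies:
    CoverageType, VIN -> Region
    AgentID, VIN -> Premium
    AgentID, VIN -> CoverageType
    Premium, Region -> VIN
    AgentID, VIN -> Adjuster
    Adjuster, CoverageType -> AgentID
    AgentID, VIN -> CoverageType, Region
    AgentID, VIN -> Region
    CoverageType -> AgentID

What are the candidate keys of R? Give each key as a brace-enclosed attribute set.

{AgentID, Premium, Region}, {AgentID, VIN}, {CoverageType, Premium, Region}, {CoverageType, VIN}

{AgentID, VIN}⁺ = {Adjuster, AgentID, CoverageType, Premium, Region, VIN}, which is every attribute, so {AgentID, VIN} is a candidate key.
{CoverageType, VIN}⁺ = {Adjuster, AgentID, CoverageType, Premium, Region, VIN}, which is every attribute, so {CoverageType, VIN} is a candidate key.
{AgentID, Premium, Region}⁺ = {Adjuster, AgentID, CoverageType, Premium, Region, VIN}, which is every attribute, so {AgentID, Premium, Region} is a candidate key.
{CoverageType, Premium, Region}⁺ = {Adjuster, AgentID, CoverageType, Premium, Region, VIN}, which is every attribute, so {CoverageType, Premium, Region} is a candidate key.
These are minimal and exhaustive — every other superkey contains one of them.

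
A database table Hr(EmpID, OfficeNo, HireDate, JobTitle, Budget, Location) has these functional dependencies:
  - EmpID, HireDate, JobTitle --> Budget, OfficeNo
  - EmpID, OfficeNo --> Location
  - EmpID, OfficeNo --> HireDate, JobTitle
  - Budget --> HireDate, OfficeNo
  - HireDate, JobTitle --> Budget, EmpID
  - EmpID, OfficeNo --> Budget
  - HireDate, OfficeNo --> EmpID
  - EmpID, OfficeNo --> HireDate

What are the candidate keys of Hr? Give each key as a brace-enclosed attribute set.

{Budget}, {EmpID, OfficeNo}, {HireDate, JobTitle}, {HireDate, OfficeNo}

Closure of {Budget} is {Budget, EmpID, HireDate, JobTitle, Location, OfficeNo}, the whole schema; {Budget} is a candidate key.
Closure of {EmpID, OfficeNo} is {Budget, EmpID, HireDate, JobTitle, Location, OfficeNo}, the whole schema; {EmpID, OfficeNo} is a candidate key.
Closure of {HireDate, JobTitle} is {Budget, EmpID, HireDate, JobTitle, Location, OfficeNo}, the whole schema; {HireDate, JobTitle} is a candidate key.
Closure of {HireDate, OfficeNo} is {Budget, EmpID, HireDate, JobTitle, Location, OfficeNo}, the whole schema; {HireDate, OfficeNo} is a candidate key.
These are minimal and exhaustive — every other superkey contains one of them.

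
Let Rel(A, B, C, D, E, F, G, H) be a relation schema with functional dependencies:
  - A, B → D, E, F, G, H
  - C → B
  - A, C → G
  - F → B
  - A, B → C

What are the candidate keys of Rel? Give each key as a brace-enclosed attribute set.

{A, B}, {A, C}, {A, F}

No FD produces {A}, so it must be in every candidate key.
{A, B}⁺ = {A, B, C, D, E, F, G, H}, which is every attribute, so {A, B} is a candidate key.
{A, C}⁺ = {A, B, C, D, E, F, G, H}, which is every attribute, so {A, C} is a candidate key.
{A, F}⁺ = {A, B, C, D, E, F, G, H}, which is every attribute, so {A, F} is a candidate key.
These are minimal and exhaustive — every other superkey contains one of them.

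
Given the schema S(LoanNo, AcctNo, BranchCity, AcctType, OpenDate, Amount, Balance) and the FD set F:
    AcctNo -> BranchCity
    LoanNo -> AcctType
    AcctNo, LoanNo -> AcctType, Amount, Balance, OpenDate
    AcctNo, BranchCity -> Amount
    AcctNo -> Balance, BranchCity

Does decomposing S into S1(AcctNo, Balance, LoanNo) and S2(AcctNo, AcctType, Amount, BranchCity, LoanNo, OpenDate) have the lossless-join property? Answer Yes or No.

Yes

The shared attributes are {AcctNo, LoanNo} and {AcctNo, LoanNo}⁺ = {AcctNo, AcctType, Amount, Balance, BranchCity, LoanNo, OpenDate}.
S1 is contained in that closure, so S1 ∩ S2 -> S1 holds and the join is lossless.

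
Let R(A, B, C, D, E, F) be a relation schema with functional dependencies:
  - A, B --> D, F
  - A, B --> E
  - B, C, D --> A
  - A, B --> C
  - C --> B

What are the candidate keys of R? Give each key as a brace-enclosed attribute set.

{A, B}, {A, C}, {C, D}

Closure of {A, B} is {A, B, C, D, E, F}, the whole schema; {A, B} is a candidate key.
Closure of {A, C} is {A, B, C, D, E, F}, the whole schema; {A, C} is a candidate key.
Closure of {C, D} is {A, B, C, D, E, F}, the whole schema; {C, D} is a candidate key.
These are minimal and exhaustive — every other superkey contains one of them.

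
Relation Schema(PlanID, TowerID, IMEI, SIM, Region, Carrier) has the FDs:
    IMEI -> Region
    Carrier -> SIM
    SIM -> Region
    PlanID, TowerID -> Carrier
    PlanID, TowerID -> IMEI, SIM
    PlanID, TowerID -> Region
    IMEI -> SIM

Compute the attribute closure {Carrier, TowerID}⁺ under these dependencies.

{Carrier, Region, SIM, TowerID}

Start with {Carrier, TowerID}.
Carrier -> SIM applies; add {SIM} → now {Carrier, SIM, TowerID}.
SIM -> Region applies; add {Region} → now {Carrier, Region, SIM, TowerID}.
No further FD applies.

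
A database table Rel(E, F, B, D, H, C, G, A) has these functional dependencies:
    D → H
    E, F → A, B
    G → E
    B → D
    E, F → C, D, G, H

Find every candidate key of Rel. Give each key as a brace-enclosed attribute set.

{E, F}, {F, G}

Attributes never on any right-hand side: {F} — every candidate key must contain it.
{E, F} is a candidate key since {E, F}⁺ = {A, B, C, D, E, F, G, H} covers every attribute.
{F, G} is a candidate key since {F, G}⁺ = {A, B, C, D, E, F, G, H} covers every attribute.
Any other superkey properly contains one of these, so there are no further candidate keys.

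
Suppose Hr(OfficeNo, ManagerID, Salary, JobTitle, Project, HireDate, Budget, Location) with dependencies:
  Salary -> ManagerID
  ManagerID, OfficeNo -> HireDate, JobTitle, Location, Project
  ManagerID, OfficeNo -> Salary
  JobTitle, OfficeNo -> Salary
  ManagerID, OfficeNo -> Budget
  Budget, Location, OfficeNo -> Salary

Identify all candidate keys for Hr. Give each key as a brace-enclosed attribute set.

Attributes never on any right-hand side: {OfficeNo} — every candidate key must contain it.
{JobTitle, OfficeNo}⁺ = {Budget, HireDate, JobTitle, Location, ManagerID, OfficeNo, Project, Salary}, which is every attribute, so {JobTitle, OfficeNo} is a candidate key.
{ManagerID, OfficeNo}⁺ = {Budget, HireDate, JobTitle, Location, ManagerID, OfficeNo, Project, Salary}, which is every attribute, so {ManagerID, OfficeNo} is a candidate key.
{OfficeNo, Salary}⁺ = {Budget, HireDate, JobTitle, Location, ManagerID, OfficeNo, Project, Salary}, which is every attribute, so {OfficeNo, Salary} is a candidate key.
{Budget, Location, OfficeNo}⁺ = {Budget, HireDate, JobTitle, Location, ManagerID, OfficeNo, Project, Salary}, which is every attribute, so {Budget, Location, OfficeNo} is a candidate key.
These are minimal and exhaustive — every other superkey contains one of them.

{Budget, Location, OfficeNo}, {JobTitle, OfficeNo}, {ManagerID, OfficeNo}, {OfficeNo, Salary}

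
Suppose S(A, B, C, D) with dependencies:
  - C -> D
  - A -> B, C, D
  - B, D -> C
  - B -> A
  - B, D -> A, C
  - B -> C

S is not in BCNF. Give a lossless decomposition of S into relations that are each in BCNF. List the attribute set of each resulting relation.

Candidate keys of the original relation: {A}, {B}.
{A, B, C, D}: {C} determines {C, D} here but is not a superkey — split on C -> D, giving {C, D} and {A, B, C}.
{C, D} has no BCNF violation.
{A, B, C} has no BCNF violation.

{A, B, C}; {C, D}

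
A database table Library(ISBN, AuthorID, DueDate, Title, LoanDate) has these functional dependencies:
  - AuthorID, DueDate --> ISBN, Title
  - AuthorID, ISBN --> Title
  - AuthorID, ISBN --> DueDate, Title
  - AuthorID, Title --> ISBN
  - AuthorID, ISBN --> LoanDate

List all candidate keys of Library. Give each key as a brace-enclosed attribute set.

No FD produces {AuthorID}, so it must be in every candidate key.
{AuthorID, DueDate}⁺ = {AuthorID, DueDate, ISBN, LoanDate, Title} — all of the relation — so {AuthorID, DueDate} is a candidate key.
{AuthorID, ISBN}⁺ = {AuthorID, DueDate, ISBN, LoanDate, Title} — all of the relation — so {AuthorID, ISBN} is a candidate key.
{AuthorID, Title}⁺ = {AuthorID, DueDate, ISBN, LoanDate, Title} — all of the relation — so {AuthorID, Title} is a candidate key.
These are minimal and exhaustive — every other superkey contains one of them.

{AuthorID, DueDate}, {AuthorID, ISBN}, {AuthorID, Title}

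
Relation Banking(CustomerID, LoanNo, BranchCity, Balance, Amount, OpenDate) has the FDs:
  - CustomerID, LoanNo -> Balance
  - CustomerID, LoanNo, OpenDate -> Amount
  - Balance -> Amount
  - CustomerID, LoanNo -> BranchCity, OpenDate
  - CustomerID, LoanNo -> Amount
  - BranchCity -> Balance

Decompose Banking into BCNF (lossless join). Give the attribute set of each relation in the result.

{Amount, Balance}; {Balance, BranchCity}; {BranchCity, CustomerID, LoanNo, OpenDate}

Candidate key of the original relation: {CustomerID, LoanNo}.
{Amount, Balance, BranchCity, CustomerID, LoanNo, OpenDate}: {Balance} determines {Amount, Balance} here but is not a superkey — split on Balance -> Amount, giving {Amount, Balance} and {Balance, BranchCity, CustomerID, LoanNo, OpenDate}.
{Amount, Balance}: every determinant is a superkey — BCNF.
{Balance, BranchCity, CustomerID, LoanNo, OpenDate}: {BranchCity} determines {Balance, BranchCity} here but is not a superkey — split on BranchCity -> Balance, giving {Balance, BranchCity} and {BranchCity, CustomerID, LoanNo, OpenDate}.
{Balance, BranchCity}: every determinant is a superkey — BCNF.
{BranchCity, CustomerID, LoanNo, OpenDate}: every determinant is a superkey — BCNF.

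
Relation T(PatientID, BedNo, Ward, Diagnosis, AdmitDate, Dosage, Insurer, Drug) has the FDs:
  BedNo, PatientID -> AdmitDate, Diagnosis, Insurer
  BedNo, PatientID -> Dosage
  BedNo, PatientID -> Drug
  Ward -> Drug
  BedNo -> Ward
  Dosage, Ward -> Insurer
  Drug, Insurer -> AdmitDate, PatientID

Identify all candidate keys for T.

Attributes never on any right-hand side: {BedNo} — every candidate key must contain it.
{BedNo, Dosage}⁺ = {AdmitDate, BedNo, Diagnosis, Dosage, Drug, Insurer, PatientID, Ward}, which is every attribute, so {BedNo, Dosage} is a candidate key.
{BedNo, Insurer}⁺ = {AdmitDate, BedNo, Diagnosis, Dosage, Drug, Insurer, PatientID, Ward}, which is every attribute, so {BedNo, Insurer} is a candidate key.
{BedNo, PatientID}⁺ = {AdmitDate, BedNo, Diagnosis, Dosage, Drug, Insurer, PatientID, Ward}, which is every attribute, so {BedNo, PatientID} is a candidate key.
Any other superkey properly contains one of these, so there are no further candidate keys.

{BedNo, Dosage}, {BedNo, Insurer}, {BedNo, PatientID}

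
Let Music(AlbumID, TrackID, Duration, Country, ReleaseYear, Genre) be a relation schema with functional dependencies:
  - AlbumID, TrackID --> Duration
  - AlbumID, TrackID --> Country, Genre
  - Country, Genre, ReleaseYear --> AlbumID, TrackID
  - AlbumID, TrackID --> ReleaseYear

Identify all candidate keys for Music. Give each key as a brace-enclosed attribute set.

{AlbumID, TrackID}, {Country, Genre, ReleaseYear}

{AlbumID, TrackID}⁺ = {AlbumID, Country, Duration, Genre, ReleaseYear, TrackID}, which is every attribute, so {AlbumID, TrackID} is a candidate key.
{Country, Genre, ReleaseYear}⁺ = {AlbumID, Country, Duration, Genre, ReleaseYear, TrackID}, which is every attribute, so {Country, Genre, ReleaseYear} is a candidate key.
No proper subset of any of these is a key, and no other minimal superkey exists.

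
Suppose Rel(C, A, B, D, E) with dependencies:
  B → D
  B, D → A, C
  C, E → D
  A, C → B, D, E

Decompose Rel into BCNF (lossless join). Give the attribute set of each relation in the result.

{A, B, C, E}; {C, D, E}

Candidate keys of the original relation: {A, C}, {B}.
In {A, B, C, D, E}, {C, E} is not a superkey ({C, E}⁺ restricted to this set is {C, D, E}), so split on C, E → D into {C, D, E} and {A, B, C, E}.
{C, D, E} has no BCNF violation.
{A, B, C, E} has no BCNF violation.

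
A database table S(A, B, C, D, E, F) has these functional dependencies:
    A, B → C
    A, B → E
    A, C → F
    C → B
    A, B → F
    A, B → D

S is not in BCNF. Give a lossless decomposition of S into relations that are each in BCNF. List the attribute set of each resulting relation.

Candidate keys of the original relation: {A, B}, {A, C}.
Within {A, B, C, D, E, F}: {C}⁺ ∩ {A, B, C, D, E, F} = {B, C}, not the whole set, so C → B violates BCNF; decompose into {B, C} and {A, C, D, E, F}.
{B, C} has no BCNF violation.
{A, C, D, E, F} has no BCNF violation.

{A, C, D, E, F}; {B, C}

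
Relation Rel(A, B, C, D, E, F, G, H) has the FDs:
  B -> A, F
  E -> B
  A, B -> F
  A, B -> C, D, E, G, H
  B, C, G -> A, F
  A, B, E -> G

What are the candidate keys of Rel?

{B}, {E}

{B}⁺ = {A, B, C, D, E, F, G, H}, which is every attribute, so {B} is a candidate key.
{E}⁺ = {A, B, C, D, E, F, G, H}, which is every attribute, so {E} is a candidate key.
These are minimal and exhaustive — every other superkey contains one of them.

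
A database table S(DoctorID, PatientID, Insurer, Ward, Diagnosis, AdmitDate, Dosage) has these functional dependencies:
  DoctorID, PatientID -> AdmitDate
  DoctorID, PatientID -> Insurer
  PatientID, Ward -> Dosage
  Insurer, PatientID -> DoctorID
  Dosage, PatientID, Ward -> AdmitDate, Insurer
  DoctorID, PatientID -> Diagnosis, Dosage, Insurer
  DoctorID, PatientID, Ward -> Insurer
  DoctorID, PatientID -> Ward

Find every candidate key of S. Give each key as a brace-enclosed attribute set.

{DoctorID, PatientID}, {Insurer, PatientID}, {PatientID, Ward}

{PatientID} never appears on the right of any FD, so every key must include it.
{DoctorID, PatientID}⁺ = {AdmitDate, Diagnosis, DoctorID, Dosage, Insurer, PatientID, Ward} — all of the relation — so {DoctorID, PatientID} is a candidate key.
{Insurer, PatientID}⁺ = {AdmitDate, Diagnosis, DoctorID, Dosage, Insurer, PatientID, Ward} — all of the relation — so {Insurer, PatientID} is a candidate key.
{PatientID, Ward}⁺ = {AdmitDate, Diagnosis, DoctorID, Dosage, Insurer, PatientID, Ward} — all of the relation — so {PatientID, Ward} is a candidate key.
These are minimal and exhaustive — every other superkey contains one of them.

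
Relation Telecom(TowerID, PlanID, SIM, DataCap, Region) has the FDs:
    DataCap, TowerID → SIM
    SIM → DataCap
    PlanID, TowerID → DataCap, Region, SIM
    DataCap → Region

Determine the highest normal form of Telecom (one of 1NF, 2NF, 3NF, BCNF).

Candidate key: {PlanID, TowerID}. Prime attributes: {PlanID, TowerID}.
DataCap, TowerID → SIM: {DataCap, TowerID}⁺ = {DataCap, Region, SIM, TowerID}, which is not all of the attributes, so the left side is not a superkey — BCNF is violated.
Because {SIM} is non-prime and the left side of DataCap, TowerID → SIM is not a superkey, the relation is not in 3NF.
No proper subset of a key has a non-prime attribute in its closure, so there is no partial dependency; 2NF holds.

2NF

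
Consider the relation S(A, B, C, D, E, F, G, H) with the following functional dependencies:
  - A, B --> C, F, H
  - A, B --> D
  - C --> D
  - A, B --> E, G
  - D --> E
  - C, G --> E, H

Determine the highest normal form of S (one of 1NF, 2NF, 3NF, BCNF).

Candidate key: {A, B}. Prime attributes: {A, B}.
C --> D: {C}⁺ = {C, D, E}, which is not all of the attributes, so the left side is not a superkey — BCNF is violated.
C --> D has non-prime {D} on the right and a non-superkey on the left, so 3NF fails.
Checking every proper subset of each key, none determines a non-prime attribute — 2NF is satisfied.

2NF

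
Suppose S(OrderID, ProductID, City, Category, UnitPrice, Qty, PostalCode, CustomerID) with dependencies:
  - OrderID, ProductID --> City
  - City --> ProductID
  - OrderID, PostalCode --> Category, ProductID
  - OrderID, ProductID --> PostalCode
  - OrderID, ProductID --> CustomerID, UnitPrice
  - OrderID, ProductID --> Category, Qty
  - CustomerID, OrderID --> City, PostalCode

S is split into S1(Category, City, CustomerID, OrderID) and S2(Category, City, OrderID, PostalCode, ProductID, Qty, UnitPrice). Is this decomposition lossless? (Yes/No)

Yes

S1 ∩ S2 = {Category, City, OrderID}; its closure under F is {Category, City, CustomerID, OrderID, PostalCode, ProductID, Qty, UnitPrice}.
Since S1 ⊆ {Category, City, CustomerID, OrderID, PostalCode, ProductID, Qty, UnitPrice}, the intersection is a superkey of S1; the decomposition is lossless.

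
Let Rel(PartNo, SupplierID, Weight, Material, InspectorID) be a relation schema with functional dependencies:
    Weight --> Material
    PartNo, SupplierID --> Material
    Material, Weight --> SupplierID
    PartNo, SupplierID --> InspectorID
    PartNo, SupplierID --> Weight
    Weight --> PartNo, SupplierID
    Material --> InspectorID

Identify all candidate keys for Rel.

{Weight} is a candidate key since {Weight}⁺ = {InspectorID, Material, PartNo, SupplierID, Weight} covers every attribute.
{PartNo, SupplierID} is a candidate key since {PartNo, SupplierID}⁺ = {InspectorID, Material, PartNo, SupplierID, Weight} covers every attribute.
Any other superkey properly contains one of these, so there are no further candidate keys.

{PartNo, SupplierID}, {Weight}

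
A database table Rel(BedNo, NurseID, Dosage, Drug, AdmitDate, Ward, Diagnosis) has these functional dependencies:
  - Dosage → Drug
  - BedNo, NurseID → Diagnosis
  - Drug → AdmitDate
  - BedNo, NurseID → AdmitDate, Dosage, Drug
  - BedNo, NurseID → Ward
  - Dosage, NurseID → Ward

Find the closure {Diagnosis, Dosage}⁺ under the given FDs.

Start with {Diagnosis, Dosage}.
Dosage → Drug applies; add {Drug} → now {Diagnosis, Dosage, Drug}.
Drug → AdmitDate applies; add {AdmitDate} → now {AdmitDate, Diagnosis, Dosage, Drug}.
No further FD applies.

{AdmitDate, Diagnosis, Dosage, Drug}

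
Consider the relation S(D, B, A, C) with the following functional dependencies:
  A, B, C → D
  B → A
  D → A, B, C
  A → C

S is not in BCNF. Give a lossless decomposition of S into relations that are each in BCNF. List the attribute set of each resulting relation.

Candidate keys of the original relation: {B}, {D}.
{A, B, C, D}: {A} determines {A, C} here but is not a superkey — split on A → C, giving {A, C} and {A, B, D}.
{A, C}: every determinant is a superkey — BCNF.
{A, B, D}: every determinant is a superkey — BCNF.

{A, B, D}; {A, C}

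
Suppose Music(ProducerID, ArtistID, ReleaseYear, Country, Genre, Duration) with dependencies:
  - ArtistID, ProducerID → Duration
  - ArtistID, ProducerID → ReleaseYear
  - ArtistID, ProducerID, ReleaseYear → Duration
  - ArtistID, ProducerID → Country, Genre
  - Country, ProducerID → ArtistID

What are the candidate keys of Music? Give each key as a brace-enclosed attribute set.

{ArtistID, ProducerID}, {Country, ProducerID}

Attributes never on any right-hand side: {ProducerID} — every candidate key must contain it.
Closure of {ArtistID, ProducerID} is {ArtistID, Country, Duration, Genre, ProducerID, ReleaseYear}, the whole schema; {ArtistID, ProducerID} is a candidate key.
Closure of {Country, ProducerID} is {ArtistID, Country, Duration, Genre, ProducerID, ReleaseYear}, the whole schema; {Country, ProducerID} is a candidate key.
Any other superkey properly contains one of these, so there are no further candidate keys.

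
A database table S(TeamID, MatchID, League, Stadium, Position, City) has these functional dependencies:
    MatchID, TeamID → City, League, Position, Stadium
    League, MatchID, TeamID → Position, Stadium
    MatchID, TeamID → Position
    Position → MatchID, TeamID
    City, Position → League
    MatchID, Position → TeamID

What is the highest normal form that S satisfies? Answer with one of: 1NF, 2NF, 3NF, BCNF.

Candidate keys: {MatchID, TeamID}, {Position}. Prime attributes: {MatchID, Position, TeamID}.
The left-hand side of every FD is a superkey, so BCNF is satisfied.

BCNF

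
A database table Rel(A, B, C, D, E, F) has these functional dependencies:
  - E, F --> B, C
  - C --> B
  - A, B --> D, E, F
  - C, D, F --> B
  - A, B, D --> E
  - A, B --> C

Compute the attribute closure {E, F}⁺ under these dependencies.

{B, C, E, F}

Start with {E, F}.
E, F --> B, C applies; add {B, C} → now {B, C, E, F}.
No further FD applies.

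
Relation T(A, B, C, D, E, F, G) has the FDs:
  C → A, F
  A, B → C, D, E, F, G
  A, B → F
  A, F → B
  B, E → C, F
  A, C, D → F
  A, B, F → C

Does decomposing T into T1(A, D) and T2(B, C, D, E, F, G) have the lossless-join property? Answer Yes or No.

No

T1 ∩ T2 = {D}; its closure under F is {D}.
The closure covers neither T1 nor T2 entirely; the join is not lossless.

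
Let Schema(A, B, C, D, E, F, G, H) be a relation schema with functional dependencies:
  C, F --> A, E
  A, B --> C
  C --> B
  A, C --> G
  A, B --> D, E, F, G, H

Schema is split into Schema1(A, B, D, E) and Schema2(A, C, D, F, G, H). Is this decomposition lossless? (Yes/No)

No

Schema1 ∩ Schema2 = {A, D}; its closure under F is {A, D}.
Neither Schema1 nor Schema2 is contained in that closure, so the decomposition is lossy.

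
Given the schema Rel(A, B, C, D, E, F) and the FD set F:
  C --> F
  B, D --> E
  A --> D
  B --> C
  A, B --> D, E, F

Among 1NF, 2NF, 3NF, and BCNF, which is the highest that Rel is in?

1NF

Candidate key: {A, B}. Prime attributes: {A, B}.
C --> F: {C}⁺ = {C, F}, which is not all of the attributes, so the left side is not a superkey — BCNF is violated.
Because {F} is non-prime and the left side of C --> F is not a superkey, the relation is not in 3NF.
{A} is a proper subset of the key {A, B}, and {A}⁺ contains the non-prime attribute {D} — a partial dependency, so 2NF is violated.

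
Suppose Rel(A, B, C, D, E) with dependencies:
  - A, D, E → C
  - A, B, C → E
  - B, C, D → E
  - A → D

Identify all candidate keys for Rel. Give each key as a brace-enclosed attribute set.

Attributes never on any right-hand side: {A, B} — every candidate key must contain all of them.
Closure of {A, B, C} is {A, B, C, D, E}, the whole schema; {A, B, C} is a candidate key.
Closure of {A, B, E} is {A, B, C, D, E}, the whole schema; {A, B, E} is a candidate key.
No proper subset of any of these is a key, and no other minimal superkey exists.

{A, B, C}, {A, B, E}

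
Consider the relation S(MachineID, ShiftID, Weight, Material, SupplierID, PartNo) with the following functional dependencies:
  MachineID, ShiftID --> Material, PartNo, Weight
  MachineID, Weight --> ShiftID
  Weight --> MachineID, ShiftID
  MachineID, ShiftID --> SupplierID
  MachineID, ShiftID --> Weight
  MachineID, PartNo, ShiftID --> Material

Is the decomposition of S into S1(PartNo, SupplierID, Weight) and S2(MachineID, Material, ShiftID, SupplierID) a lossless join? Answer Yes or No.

No

The shared attributes are {SupplierID} and {SupplierID}⁺ = {SupplierID}.
Neither S1 nor S2 is contained in that closure, so the decomposition is lossy.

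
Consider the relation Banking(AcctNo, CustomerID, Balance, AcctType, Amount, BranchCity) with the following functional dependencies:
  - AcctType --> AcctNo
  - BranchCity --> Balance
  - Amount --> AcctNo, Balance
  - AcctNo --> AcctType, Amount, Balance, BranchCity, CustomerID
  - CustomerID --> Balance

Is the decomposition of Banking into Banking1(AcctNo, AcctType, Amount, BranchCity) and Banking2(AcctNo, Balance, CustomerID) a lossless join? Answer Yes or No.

Yes

The shared attributes are {AcctNo} and {AcctNo}⁺ = {AcctNo, AcctType, Amount, Balance, BranchCity, CustomerID}.
Banking1 is contained in that closure, so Banking1 ∩ Banking2 --> Banking1 holds and the join is lossless.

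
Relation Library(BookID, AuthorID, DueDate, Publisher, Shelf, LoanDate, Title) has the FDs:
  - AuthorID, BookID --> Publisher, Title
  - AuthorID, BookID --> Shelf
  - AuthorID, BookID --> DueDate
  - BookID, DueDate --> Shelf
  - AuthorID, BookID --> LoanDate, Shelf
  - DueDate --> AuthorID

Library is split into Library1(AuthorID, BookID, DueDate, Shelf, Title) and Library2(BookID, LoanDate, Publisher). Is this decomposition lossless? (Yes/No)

Library1 ∩ Library2 = {BookID}; its closure under F is {BookID}.
Library1 ⊄ {BookID} and Library2 ⊄ {BookID}, so the split is lossy.

No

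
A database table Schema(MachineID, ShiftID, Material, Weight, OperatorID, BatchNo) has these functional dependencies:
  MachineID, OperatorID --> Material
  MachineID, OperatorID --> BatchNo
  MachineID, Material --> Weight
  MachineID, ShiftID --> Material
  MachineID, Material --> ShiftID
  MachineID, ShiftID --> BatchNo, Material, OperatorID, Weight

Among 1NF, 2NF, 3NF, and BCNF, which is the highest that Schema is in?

BCNF

Candidate keys: {MachineID, Material}, {MachineID, OperatorID}, {MachineID, ShiftID}. Prime attributes: {MachineID, Material, OperatorID, ShiftID}.
The left-hand side of every FD is a superkey, so BCNF is satisfied.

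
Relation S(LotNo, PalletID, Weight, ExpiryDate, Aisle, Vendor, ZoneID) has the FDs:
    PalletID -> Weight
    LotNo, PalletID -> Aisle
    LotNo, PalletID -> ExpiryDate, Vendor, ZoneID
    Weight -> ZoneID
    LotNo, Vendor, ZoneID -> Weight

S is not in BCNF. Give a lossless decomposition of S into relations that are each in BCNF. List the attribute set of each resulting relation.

Candidate key of the original relation: {LotNo, PalletID}.
In {Aisle, ExpiryDate, LotNo, PalletID, Vendor, Weight, ZoneID}, {PalletID} is not a superkey ({PalletID}⁺ restricted to this set is {PalletID, Weight, ZoneID}), so split on PalletID -> Weight, ZoneID into {PalletID, Weight, ZoneID} and {Aisle, ExpiryDate, LotNo, PalletID, Vendor}.
In {PalletID, Weight, ZoneID}, {Weight} is not a superkey ({Weight}⁺ restricted to this set is {Weight, ZoneID}), so split on Weight -> ZoneID into {Weight, ZoneID} and {PalletID, Weight}.
{Weight, ZoneID} has no BCNF violation.
{PalletID, Weight} has no BCNF violation.
{Aisle, ExpiryDate, LotNo, PalletID, Vendor} has no BCNF violation.

{Aisle, ExpiryDate, LotNo, PalletID, Vendor}; {PalletID, Weight}; {Weight, ZoneID}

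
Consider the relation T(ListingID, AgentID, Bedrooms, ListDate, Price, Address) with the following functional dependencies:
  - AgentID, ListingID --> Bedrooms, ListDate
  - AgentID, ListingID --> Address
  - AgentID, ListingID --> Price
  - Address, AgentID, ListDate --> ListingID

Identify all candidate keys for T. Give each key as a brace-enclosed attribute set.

{AgentID} never appears on the right of any FD, so every key must include it.
{AgentID, ListingID} is a candidate key since {AgentID, ListingID}⁺ = {Address, AgentID, Bedrooms, ListDate, ListingID, Price} covers every attribute.
{Address, AgentID, ListDate} is a candidate key since {Address, AgentID, ListDate}⁺ = {Address, AgentID, Bedrooms, ListDate, ListingID, Price} covers every attribute.
These are minimal and exhaustive — every other superkey contains one of them.

{Address, AgentID, ListDate}, {AgentID, ListingID}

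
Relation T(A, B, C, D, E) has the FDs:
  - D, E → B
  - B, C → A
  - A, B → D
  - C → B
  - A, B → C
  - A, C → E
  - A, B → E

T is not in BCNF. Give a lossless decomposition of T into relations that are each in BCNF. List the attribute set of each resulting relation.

Candidate keys of the original relation: {A, B}, {A, D, E}, {C}.
In {A, B, C, D, E}, {D, E} is not a superkey ({D, E}⁺ restricted to this set is {B, D, E}), so split on D, E → B into {B, D, E} and {A, C, D, E}.
{B, D, E} is in BCNF.
{A, C, D, E} is in BCNF.

{A, C, D, E}; {B, D, E}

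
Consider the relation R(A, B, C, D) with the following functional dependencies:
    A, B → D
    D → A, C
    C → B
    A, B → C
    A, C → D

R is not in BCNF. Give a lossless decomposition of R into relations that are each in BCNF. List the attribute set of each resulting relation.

{A, C, D}; {B, C}

Candidate keys of the original relation: {A, B}, {A, C}, {D}.
Within {A, B, C, D}: {C}⁺ ∩ {A, B, C, D} = {B, C}, not the whole set, so C → B violates BCNF; decompose into {B, C} and {A, C, D}.
{B, C} has no BCNF violation.
{A, C, D} has no BCNF violation.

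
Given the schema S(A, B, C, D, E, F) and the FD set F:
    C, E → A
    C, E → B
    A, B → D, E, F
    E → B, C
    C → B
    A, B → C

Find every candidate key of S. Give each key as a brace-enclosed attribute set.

{A, B}, {A, C}, {E}

{E} is a candidate key since {E}⁺ = {A, B, C, D, E, F} covers every attribute.
{A, B} is a candidate key since {A, B}⁺ = {A, B, C, D, E, F} covers every attribute.
{A, C} is a candidate key since {A, C}⁺ = {A, B, C, D, E, F} covers every attribute.
These are minimal and exhaustive — every other superkey contains one of them.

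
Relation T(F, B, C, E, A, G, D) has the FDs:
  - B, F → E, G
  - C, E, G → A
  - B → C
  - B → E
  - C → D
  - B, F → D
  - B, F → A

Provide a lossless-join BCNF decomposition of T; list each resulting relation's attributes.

Candidate key of the original relation: {B, F}.
Within {A, B, C, D, E, F, G}: {C, E, G}⁺ ∩ {A, B, C, D, E, F, G} = {A, C, D, E, G}, not the whole set, so C, E, G → A, D violates BCNF; decompose into {A, C, D, E, G} and {B, C, E, F, G}.
Within {A, C, D, E, G}: {C}⁺ ∩ {A, C, D, E, G} = {C, D}, not the whole set, so C → D violates BCNF; decompose into {C, D} and {A, C, E, G}.
{C, D} is in BCNF.
{A, C, E, G} is in BCNF.
Within {B, C, E, F, G}: {B}⁺ ∩ {B, C, E, F, G} = {B, C, E}, not the whole set, so B → C, E violates BCNF; decompose into {B, C, E} and {B, F, G}.
{B, C, E} is in BCNF.
{B, F, G} is in BCNF.

{A, C, E, G}; {B, C, E}; {B, F, G}; {C, D}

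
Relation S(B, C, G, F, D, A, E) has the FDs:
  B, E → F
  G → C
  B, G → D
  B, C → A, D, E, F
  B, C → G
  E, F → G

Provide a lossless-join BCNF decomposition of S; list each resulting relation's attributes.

Candidate keys of the original relation: {B, C}, {B, E}, {B, G}.
Within {A, B, C, D, E, F, G}: {G}⁺ ∩ {A, B, C, D, E, F, G} = {C, G}, not the whole set, so G → C violates BCNF; decompose into {C, G} and {A, B, D, E, F, G}.
{C, G} has no BCNF violation.
Within {A, B, D, E, F, G}: {E, F}⁺ ∩ {A, B, D, E, F, G} = {E, F, G}, not the whole set, so E, F → G violates BCNF; decompose into {E, F, G} and {A, B, D, E, F}.
{E, F, G} has no BCNF violation.
{A, B, D, E, F} has no BCNF violation.

{A, B, D, E, F}; {C, G}; {E, F, G}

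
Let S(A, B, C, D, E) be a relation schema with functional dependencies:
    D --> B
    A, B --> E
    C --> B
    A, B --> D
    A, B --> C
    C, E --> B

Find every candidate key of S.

{A, B}, {A, C}, {A, D}

No FD produces {A}, so it must be in every candidate key.
{A, B} is a candidate key since {A, B}⁺ = {A, B, C, D, E} covers every attribute.
{A, C} is a candidate key since {A, C}⁺ = {A, B, C, D, E} covers every attribute.
{A, D} is a candidate key since {A, D}⁺ = {A, B, C, D, E} covers every attribute.
Any other superkey properly contains one of these, so there are no further candidate keys.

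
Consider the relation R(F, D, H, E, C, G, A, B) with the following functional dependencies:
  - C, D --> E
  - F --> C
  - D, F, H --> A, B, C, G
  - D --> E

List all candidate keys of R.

No FD produces {D, F, H}, so they must be in every candidate key.
Closure of {D, F, H} is {A, B, C, D, E, F, G, H}, the whole schema; {D, F, H} is a candidate key.
No smaller or unrelated set reaches every attribute, so there are no other keys.

{D, F, H}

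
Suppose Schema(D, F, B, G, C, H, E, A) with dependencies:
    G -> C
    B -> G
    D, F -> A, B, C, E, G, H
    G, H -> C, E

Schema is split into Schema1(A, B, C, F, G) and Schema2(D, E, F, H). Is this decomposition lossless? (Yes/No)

No

Schema1 ∩ Schema2 = {F}; its closure under F is {F}.
The closure covers neither Schema1 nor Schema2 entirely; the join is not lossless.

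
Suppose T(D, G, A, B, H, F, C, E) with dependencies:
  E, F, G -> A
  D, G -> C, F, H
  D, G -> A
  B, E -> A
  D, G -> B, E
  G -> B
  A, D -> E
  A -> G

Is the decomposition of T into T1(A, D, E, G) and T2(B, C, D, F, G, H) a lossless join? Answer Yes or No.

Common attributes: {D, G}; their closure is {A, B, C, D, E, F, G, H}.
T1 is contained in that closure, so T1 ∩ T2 -> T1 holds and the join is lossless.

Yes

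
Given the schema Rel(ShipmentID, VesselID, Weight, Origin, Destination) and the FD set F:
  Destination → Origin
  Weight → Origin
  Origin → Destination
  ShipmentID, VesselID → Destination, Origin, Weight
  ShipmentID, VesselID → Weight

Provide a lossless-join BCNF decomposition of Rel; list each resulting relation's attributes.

Candidate key of the original relation: {ShipmentID, VesselID}.
Within {Destination, Origin, ShipmentID, VesselID, Weight}: {Destination}⁺ ∩ {Destination, Origin, ShipmentID, VesselID, Weight} = {Destination, Origin}, not the whole set, so Destination → Origin violates BCNF; decompose into {Destination, Origin} and {Destination, ShipmentID, VesselID, Weight}.
{Destination, Origin} is in BCNF.
Within {Destination, ShipmentID, VesselID, Weight}: {Weight}⁺ ∩ {Destination, ShipmentID, VesselID, Weight} = {Destination, Weight}, not the whole set, so Weight → Destination violates BCNF; decompose into {Destination, Weight} and {ShipmentID, VesselID, Weight}.
{Destination, Weight} is in BCNF.
{ShipmentID, VesselID, Weight} is in BCNF.

{Destination, Origin}; {Destination, Weight}; {ShipmentID, VesselID, Weight}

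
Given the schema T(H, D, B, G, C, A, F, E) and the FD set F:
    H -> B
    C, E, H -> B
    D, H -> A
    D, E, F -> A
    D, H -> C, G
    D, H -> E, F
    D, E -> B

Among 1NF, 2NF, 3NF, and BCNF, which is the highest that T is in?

Candidate key: {D, H}. Prime attributes: {D, H}.
H -> B breaks BCNF: {H}⁺ = {B, H}, so {H} is not a superkey.
H -> B determines the non-prime attribute {B} from a non-superkey — 3NF is violated.
Since {H} ⊂ {D, H} and {H}⁺ ⊇ {B} with {B} non-prime, there is a partial dependency; 2NF fails.

1NF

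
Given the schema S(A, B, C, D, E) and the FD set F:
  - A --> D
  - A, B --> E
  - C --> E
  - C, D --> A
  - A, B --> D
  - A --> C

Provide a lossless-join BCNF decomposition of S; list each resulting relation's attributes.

{A, B}; {A, C, D}; {C, E}

Candidate keys of the original relation: {A, B}, {B, C, D}.
In {A, B, C, D, E}, {A} is not a superkey ({A}⁺ restricted to this set is {A, C, D, E}), so split on A --> C, D, E into {A, C, D, E} and {A, B}.
In {A, C, D, E}, {C} is not a superkey ({C}⁺ restricted to this set is {C, E}), so split on C --> E into {C, E} and {A, C, D}.
{C, E}: every determinant is a superkey — BCNF.
{A, C, D}: every determinant is a superkey — BCNF.
{A, B}: every determinant is a superkey — BCNF.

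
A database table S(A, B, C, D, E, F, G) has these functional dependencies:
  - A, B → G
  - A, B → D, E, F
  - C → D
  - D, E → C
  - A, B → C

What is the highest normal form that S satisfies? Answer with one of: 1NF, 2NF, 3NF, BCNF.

2NF

Candidate key: {A, B}. Prime attributes: {A, B}.
C → D breaks BCNF: {C}⁺ = {C, D}, so {C} is not a superkey.
C → D has non-prime {D} on the right and a non-superkey on the left, so 3NF fails.
No proper subset of a key has a non-prime attribute in its closure, so there is no partial dependency; 2NF holds.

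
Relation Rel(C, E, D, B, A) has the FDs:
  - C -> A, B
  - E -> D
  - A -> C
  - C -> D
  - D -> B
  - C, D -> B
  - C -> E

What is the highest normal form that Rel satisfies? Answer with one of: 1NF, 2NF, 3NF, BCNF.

Candidate keys: {A}, {C}. Prime attributes: {A, C}.
For E -> D we have {E}⁺ = {B, D, E}; {E} is not a superkey, so BCNF fails.
E -> D has non-prime {D} on the right and a non-superkey on the left, so 3NF fails.
With only single-attribute keys there can be no partial dependency, so 2NF holds.

2NF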